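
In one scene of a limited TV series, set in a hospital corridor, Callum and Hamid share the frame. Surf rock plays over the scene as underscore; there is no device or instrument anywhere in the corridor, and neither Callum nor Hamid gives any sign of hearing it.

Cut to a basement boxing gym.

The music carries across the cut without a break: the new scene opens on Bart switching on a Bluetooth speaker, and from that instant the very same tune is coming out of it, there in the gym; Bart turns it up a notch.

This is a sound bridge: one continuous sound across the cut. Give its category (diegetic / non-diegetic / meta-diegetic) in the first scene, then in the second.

Scene one: there's no in-world source anywhere and no character hears it — underscore for the audience only → non-diegetic.
Scene two: once Bart turns on a Bluetooth speaker, the music has a real source in the story world and Bart reacts to it → diegetic.

non-diegetic, diegetic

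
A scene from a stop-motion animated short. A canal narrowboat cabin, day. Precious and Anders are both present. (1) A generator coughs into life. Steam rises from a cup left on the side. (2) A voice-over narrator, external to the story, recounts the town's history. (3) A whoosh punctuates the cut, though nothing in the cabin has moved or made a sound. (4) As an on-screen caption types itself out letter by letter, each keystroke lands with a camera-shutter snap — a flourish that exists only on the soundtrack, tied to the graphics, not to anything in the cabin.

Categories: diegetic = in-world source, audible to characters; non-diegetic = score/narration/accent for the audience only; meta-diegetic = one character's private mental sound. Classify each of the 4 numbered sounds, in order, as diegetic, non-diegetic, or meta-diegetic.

Sound (1): the sound comes from a generator physically present in the location, so diegetic.
Sound (2): commentary laid over the scene from outside the fiction, so non-diegetic.
(3) an editorial stinger — it belongs to the cut, not the story world → non-diegetic.
(4) is non-diegetic: it accompanies on-screen graphics, not anything inside the story world.

diegetic, non-diegetic, non-diegetic, non-diegetic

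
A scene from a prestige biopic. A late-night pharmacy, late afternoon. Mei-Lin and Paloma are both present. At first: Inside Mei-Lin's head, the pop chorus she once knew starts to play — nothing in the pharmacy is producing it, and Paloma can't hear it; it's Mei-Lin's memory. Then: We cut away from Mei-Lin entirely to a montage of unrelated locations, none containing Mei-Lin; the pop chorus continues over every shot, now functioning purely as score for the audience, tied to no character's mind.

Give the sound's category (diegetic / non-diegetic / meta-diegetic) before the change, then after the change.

Before the change: the music lives inside Mei-Lin's mind alone; Paloma can't hear it → meta-diegetic.
After the change: once it plays over shots Mei-Lin isn't in, detached from any character's subjectivity, it's conventional underscore → non-diegetic.

meta-diegetic, non-diegetic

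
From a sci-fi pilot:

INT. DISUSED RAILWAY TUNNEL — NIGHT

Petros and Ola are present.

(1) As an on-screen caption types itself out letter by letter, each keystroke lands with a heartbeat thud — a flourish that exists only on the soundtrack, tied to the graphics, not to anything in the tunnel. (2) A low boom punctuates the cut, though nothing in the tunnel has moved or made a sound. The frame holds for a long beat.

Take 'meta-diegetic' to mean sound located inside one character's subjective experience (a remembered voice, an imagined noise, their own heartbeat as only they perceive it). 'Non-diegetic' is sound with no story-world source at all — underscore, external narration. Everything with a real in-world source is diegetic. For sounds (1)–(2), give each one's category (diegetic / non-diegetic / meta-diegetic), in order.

(1) is non-diegetic: sound married to a title/caption — outside the diegesis by definition.
(2) is non-diegetic: it's a sound-design accent with no in-world source; no one in the scene can hear it.

non-diegetic, non-diegetic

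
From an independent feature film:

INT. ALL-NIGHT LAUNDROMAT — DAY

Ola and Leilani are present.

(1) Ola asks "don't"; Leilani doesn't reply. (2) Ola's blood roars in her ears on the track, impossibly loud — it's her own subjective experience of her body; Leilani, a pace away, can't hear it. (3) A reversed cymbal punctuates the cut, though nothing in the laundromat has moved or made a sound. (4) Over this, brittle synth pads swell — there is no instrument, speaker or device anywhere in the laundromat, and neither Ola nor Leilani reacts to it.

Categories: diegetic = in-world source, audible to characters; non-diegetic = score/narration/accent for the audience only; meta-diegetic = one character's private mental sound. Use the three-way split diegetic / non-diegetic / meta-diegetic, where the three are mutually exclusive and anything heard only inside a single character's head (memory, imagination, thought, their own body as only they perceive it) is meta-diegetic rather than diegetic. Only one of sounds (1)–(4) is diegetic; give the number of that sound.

Sound (1): on-screen dialogue — Ola speaks and Leilani is there to hear, so diegetic.
(2) is meta-diegetic: it's Ola's internal bodily sensation rendered as sound; only Ola 'hears' it.
(3) an editorial stinger — it belongs to the cut, not the story world → non-diegetic.
(4) score with no on-screen or off-screen source; it exists for the audience alone → non-diegetic.
Only (1) is diegetic.

1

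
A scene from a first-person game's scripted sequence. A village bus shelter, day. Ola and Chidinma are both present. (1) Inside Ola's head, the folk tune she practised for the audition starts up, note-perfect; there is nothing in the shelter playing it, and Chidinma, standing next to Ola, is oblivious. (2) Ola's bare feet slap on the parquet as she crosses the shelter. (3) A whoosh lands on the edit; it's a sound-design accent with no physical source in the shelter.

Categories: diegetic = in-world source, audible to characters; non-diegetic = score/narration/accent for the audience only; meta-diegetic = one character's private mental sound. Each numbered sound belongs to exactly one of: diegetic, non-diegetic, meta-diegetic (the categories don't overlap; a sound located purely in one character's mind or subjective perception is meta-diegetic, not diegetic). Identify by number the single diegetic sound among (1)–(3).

2

(1) is meta-diegetic: the music is a memory playing inside Ola's mind alone; no real-world source, Chidinma can't hear it.
(2) is diegetic: Ola's footsteps are produced in the story world.
Sound (3): an editorial stinger — it belongs to the cut, not the story world, so non-diegetic.
Only (2) is diegetic.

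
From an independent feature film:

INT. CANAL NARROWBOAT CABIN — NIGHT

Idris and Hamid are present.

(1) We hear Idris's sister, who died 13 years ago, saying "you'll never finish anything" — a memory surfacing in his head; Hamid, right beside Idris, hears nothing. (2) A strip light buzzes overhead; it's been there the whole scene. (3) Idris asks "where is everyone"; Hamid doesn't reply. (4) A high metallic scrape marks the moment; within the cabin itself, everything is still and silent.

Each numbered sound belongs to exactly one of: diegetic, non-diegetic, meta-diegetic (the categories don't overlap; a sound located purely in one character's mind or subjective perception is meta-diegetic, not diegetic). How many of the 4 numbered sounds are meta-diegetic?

(1) is meta-diegetic: a remembered line, private to Idris — not present in the room, not audible to Hamid.
(2) ambient/room sound belonging to the story's physical space → diegetic.
(3) is diegetic: on-screen dialogue — Idris speaks and Hamid is there to hear.
(4) is non-diegetic: an editorial stinger — it belongs to the cut, not the story world.
So 1 of the 4 is meta-diegetic: (1).

1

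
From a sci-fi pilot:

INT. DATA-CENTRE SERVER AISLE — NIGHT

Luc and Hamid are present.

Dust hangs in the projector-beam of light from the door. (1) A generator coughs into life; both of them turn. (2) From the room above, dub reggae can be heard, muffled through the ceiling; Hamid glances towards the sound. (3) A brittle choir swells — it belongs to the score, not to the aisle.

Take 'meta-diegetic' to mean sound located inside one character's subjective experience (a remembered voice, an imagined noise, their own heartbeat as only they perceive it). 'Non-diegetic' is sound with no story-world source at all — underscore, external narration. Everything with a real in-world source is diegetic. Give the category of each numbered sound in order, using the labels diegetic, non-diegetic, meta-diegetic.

diegetic, diegetic, non-diegetic

Sound (1): a generator is a real object/event in the scene's world, so diegetic.
(2) the music has an off-screen but real-world source and a character hears it → diegetic.
(3) is non-diegetic: it has no source in the story world and no character can hear it — it's underscore.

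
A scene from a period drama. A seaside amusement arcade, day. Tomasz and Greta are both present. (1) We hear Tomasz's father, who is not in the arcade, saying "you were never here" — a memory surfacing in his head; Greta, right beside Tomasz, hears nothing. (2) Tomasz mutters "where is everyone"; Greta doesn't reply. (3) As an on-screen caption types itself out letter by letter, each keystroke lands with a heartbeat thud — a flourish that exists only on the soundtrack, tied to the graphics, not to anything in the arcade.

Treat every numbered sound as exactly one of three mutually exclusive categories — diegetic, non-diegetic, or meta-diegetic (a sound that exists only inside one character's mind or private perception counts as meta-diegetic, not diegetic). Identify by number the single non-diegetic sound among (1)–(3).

3

(1) the voice is a memory playing only inside Tomasz's mind; Greta can't hear it → meta-diegetic.
(2) Tomasz is a character speaking aloud in the scene → diegetic.
(3) it accompanies on-screen graphics, not anything inside the story world → non-diegetic.
Only (3) is non-diegetic.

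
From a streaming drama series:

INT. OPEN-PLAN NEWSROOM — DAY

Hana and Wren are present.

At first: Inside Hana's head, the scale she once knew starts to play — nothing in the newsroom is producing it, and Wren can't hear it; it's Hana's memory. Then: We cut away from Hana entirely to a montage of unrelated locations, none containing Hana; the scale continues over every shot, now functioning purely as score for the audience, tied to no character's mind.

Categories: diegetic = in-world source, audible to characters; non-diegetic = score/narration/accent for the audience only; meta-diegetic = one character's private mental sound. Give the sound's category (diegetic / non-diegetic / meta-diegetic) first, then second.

meta-diegetic, non-diegetic

First: the music lives inside Hana's mind alone; Wren can't hear it → meta-diegetic.
Second: once it plays over shots Hana isn't in, detached from any character's subjectivity, it's conventional underscore → non-diegetic.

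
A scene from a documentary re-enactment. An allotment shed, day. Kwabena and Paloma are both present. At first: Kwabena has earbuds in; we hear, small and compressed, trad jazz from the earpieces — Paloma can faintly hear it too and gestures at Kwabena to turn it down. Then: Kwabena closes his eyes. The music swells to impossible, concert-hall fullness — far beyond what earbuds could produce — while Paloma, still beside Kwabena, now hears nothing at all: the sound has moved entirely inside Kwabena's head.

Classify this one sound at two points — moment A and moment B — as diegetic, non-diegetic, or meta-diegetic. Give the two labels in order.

diegetic, meta-diegetic

Moment A: the earbuds are a physical source both characters can hear → diegetic.
Moment B: the music now exists only as Kwabena's subjective experience; Paloma can no longer hear it → meta-diegetic.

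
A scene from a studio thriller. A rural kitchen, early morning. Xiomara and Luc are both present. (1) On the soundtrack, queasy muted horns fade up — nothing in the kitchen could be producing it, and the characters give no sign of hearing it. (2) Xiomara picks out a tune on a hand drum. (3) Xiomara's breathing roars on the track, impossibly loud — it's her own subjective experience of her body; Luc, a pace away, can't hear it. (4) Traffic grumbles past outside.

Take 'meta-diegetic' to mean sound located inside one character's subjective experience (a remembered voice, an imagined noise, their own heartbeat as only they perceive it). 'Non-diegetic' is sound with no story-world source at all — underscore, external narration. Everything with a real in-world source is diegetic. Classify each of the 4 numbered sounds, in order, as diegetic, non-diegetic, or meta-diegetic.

non-diegetic, diegetic, meta-diegetic, diegetic

Sound (1): nothing in the kitchen produces it and the characters don't hear it — pure soundtrack, so non-diegetic.
Sound (2): a character is playing a hand drum on screen, so diegetic.
(3) point-of-audition from inside Xiomara's body; not a sound in the room → meta-diegetic.
Sound (4): traffic is part of the location's real environment, so diegetic.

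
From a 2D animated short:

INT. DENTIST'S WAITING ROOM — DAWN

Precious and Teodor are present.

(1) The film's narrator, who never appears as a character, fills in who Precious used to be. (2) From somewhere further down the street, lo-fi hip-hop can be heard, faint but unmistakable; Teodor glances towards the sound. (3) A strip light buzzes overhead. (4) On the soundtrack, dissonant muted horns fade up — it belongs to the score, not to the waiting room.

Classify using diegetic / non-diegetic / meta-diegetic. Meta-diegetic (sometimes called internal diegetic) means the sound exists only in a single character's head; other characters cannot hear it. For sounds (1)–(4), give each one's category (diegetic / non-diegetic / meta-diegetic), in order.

non-diegetic, diegetic, diegetic, non-diegetic

Sound (1): commentary laid over the scene from outside the fiction, so non-diegetic.
Sound (2): off-screen diegetic: the source is out of frame but still in the story's space, so diegetic.
(3) ambient/room sound belonging to the story's physical space → diegetic.
(4) is non-diegetic: score with no on-screen or off-screen source; it exists for the audience alone.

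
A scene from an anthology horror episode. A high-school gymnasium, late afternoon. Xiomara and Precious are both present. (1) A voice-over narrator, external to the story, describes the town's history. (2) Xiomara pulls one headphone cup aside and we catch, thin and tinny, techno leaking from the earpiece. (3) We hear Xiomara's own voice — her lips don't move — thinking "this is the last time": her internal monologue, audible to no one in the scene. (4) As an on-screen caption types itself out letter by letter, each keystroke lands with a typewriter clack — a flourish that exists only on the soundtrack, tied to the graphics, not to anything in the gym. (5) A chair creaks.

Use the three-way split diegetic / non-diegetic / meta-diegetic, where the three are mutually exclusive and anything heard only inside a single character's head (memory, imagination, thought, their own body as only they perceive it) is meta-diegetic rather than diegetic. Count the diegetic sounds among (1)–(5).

(1) commentary laid over the scene from outside the fiction → non-diegetic.
(2) it's leaking from a physical pair of headphones in the scene → diegetic.
(3) Xiomara's thought-voice: a private mental sound no other character can hear → meta-diegetic.
Sound (4): it accompanies on-screen graphics, not anything inside the story world, so non-diegetic.
(5) is diegetic: the sound comes from a chair physically present in the location.
So 2 of the 5 are diegetic: (2), (5).

2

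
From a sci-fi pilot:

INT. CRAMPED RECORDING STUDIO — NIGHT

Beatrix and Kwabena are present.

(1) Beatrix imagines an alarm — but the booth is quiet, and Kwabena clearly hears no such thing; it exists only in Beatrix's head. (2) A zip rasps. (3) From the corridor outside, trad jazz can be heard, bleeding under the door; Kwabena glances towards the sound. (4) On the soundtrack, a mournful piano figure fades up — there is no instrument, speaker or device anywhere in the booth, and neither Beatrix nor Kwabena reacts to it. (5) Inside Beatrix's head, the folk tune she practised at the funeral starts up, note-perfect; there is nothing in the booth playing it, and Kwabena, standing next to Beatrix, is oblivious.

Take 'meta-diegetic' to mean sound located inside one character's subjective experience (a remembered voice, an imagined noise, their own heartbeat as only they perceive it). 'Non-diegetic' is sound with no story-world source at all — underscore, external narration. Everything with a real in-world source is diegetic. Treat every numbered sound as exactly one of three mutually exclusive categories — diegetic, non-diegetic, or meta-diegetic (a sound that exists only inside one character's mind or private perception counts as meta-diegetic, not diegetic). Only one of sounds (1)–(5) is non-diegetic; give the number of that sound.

4

(1) Beatrix alone 'hears' it — an imagined sound, not present in the space → meta-diegetic.
Sound (2): a zip is a real object/event in the scene's world, so diegetic.
Sound (3): it's coming from the corridor outside — a location within the story world — and Kwabena reacts, so diegetic.
(4) it has no source in the story world and no character can hear it — it's underscore → non-diegetic.
(5) is meta-diegetic: the music is a memory playing inside Beatrix's mind alone; no real-world source, Kwabena can't hear it.
Only (4) is non-diegetic.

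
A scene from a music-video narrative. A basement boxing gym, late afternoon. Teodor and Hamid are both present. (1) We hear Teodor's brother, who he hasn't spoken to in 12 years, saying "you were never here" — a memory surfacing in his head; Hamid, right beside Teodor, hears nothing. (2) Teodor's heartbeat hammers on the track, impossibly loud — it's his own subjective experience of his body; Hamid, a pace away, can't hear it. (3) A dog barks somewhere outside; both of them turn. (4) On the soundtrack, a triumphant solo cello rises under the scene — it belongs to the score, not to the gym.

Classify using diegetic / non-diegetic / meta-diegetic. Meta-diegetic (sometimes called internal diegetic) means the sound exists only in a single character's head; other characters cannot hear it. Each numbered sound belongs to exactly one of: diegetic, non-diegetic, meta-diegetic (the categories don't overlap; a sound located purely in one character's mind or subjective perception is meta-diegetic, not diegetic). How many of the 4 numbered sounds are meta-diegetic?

(1) is meta-diegetic: a remembered line, private to Teodor — not present in the room, not audible to Hamid.
(2) is meta-diegetic: point-of-audition from inside Teodor's body; not a sound in the room.
Sound (3): the sound comes from a dog physically present in the location, so diegetic.
Sound (4): score with no on-screen or off-screen source; it exists for the audience alone, so non-diegetic.
So 2 of the 4 are meta-diegetic: (1), (2).

2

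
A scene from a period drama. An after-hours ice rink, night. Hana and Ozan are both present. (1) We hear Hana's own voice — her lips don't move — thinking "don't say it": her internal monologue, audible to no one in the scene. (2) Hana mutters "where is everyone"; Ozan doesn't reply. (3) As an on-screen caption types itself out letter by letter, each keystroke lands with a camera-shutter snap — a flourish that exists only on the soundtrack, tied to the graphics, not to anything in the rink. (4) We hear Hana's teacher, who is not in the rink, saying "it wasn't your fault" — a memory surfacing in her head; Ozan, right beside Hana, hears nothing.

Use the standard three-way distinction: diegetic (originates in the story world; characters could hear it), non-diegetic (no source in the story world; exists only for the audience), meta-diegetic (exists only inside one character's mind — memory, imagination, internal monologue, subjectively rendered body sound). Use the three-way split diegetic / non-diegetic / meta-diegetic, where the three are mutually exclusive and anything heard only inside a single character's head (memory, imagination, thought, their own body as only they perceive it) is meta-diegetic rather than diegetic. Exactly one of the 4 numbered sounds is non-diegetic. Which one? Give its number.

Sound (1): Hana's thought-voice: a private mental sound no other character can hear, so meta-diegetic.
(2) Hana is a character speaking aloud in the scene → diegetic.
Sound (3): it accompanies on-screen graphics, not anything inside the story world, so non-diegetic.
(4) is meta-diegetic: it's Hana's recollection rendered as sound; the other character can't hear it.
Only (3) is non-diegetic.

3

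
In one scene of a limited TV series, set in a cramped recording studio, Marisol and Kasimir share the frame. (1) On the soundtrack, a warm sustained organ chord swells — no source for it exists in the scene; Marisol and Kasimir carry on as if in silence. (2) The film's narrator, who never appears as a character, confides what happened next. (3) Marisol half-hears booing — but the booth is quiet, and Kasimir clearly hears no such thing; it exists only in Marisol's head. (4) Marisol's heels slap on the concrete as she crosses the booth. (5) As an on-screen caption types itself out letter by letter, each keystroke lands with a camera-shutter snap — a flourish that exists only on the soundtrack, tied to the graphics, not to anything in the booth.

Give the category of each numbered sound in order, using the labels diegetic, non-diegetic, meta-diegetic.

(1) score with no on-screen or off-screen source; it exists for the audience alone → non-diegetic.
(2) is non-diegetic: commentary laid over the scene from outside the fiction.
(3) is meta-diegetic: Marisol alone 'hears' it — an imagined sound, not present in the space.
Sound (4): Marisol's footsteps are produced in the story world, so diegetic.
Sound (5): sound married to a title/caption — outside the diegesis by definition, so non-diegetic.

non-diegetic, non-diegetic, meta-diegetic, diegetic, non-diegetic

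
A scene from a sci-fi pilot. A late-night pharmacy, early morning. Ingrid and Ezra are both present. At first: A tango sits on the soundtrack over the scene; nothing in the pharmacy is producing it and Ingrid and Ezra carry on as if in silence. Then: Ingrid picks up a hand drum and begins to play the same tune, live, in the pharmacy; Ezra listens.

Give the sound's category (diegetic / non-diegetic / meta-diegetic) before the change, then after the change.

non-diegetic, diegetic

Before the change: no in-world source exists and no character can hear it — underscore → non-diegetic.
After the change: a hand drum is now a real source in the story world and the characters hear it → diegetic.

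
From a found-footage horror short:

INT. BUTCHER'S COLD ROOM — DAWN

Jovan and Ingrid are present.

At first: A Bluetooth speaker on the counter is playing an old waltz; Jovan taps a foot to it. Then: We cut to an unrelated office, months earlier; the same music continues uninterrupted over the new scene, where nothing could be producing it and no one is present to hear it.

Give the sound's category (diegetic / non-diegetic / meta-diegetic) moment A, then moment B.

Moment A: a Bluetooth speaker is a real in-scene source and Jovan reacts to it → diegetic.
Moment B: there is no longer any in-world source and no one can hear it — it has become underscore → non-diegetic.

diegetic, non-diegetic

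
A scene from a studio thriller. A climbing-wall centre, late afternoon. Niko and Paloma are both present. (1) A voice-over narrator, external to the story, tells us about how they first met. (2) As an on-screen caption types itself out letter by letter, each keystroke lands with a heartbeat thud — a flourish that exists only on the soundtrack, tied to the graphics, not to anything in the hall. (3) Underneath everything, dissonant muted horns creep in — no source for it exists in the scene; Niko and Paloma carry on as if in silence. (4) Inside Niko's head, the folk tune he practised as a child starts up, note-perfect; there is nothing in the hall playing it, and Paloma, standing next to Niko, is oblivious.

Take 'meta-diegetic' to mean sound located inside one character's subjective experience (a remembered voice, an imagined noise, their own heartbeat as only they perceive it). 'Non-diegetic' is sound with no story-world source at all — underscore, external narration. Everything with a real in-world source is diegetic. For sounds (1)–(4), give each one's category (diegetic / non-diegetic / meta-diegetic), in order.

non-diegetic, non-diegetic, non-diegetic, meta-diegetic

(1) the narrator exists outside the story world, addressing only the audience → non-diegetic.
(2) is non-diegetic: sound married to a title/caption — outside the diegesis by definition.
Sound (3): score with no on-screen or off-screen source; it exists for the audience alone, so non-diegetic.
(4) remembered music, private to Niko — Paloma is oblivious because it isn't in the room → meta-diegetic.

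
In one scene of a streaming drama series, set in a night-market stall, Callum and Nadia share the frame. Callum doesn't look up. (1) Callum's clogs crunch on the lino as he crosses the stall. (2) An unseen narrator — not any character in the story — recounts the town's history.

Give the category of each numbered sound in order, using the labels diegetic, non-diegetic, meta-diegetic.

diegetic, non-diegetic

(1) is diegetic: it's the physical sound of Callum moving in the space.
(2) commentary laid over the scene from outside the fiction → non-diegetic.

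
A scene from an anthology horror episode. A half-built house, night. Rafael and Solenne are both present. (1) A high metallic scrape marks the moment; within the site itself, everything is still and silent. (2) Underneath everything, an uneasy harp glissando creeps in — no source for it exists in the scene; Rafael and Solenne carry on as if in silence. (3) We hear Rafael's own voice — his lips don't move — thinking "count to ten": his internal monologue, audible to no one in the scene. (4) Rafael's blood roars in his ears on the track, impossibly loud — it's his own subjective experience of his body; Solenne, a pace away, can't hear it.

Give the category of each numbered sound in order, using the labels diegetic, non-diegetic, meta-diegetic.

(1) is non-diegetic: an editorial stinger — it belongs to the cut, not the story world.
(2) is non-diegetic: nothing in the site produces it and the characters don't hear it — pure soundtrack.
(3) is meta-diegetic: Rafael's thought-voice: a private mental sound no other character can hear.
Sound (4): it's Rafael's internal bodily sensation rendered as sound; only Rafael 'hears' it, so meta-diegetic.

non-diegetic, non-diegetic, meta-diegetic, meta-diegetic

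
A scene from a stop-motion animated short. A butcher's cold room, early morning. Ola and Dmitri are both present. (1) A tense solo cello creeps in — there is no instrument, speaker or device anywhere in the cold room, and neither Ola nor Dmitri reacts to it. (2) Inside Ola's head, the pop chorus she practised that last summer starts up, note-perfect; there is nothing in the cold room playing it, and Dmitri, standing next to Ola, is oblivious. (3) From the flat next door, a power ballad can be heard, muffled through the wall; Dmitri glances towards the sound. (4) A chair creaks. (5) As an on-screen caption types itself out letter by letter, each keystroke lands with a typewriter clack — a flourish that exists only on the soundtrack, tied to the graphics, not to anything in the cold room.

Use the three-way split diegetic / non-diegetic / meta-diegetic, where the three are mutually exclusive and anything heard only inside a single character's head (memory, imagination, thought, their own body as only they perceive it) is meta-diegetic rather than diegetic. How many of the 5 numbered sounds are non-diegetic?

2

(1) is non-diegetic: it has no source in the story world and no character can hear it — it's underscore.
(2) is meta-diegetic: remembered music, private to Ola — Dmitri is oblivious because it isn't in the room.
(3) is diegetic: it's coming from the flat next door — a location within the story world — and Dmitri reacts.
Sound (4): the sound comes from a chair physically present in the location, so diegetic.
(5) is non-diegetic: the caption isn't part of the story world, so neither is the sound tied to it.
So 2 of the 5 are non-diegetic: (1), (5).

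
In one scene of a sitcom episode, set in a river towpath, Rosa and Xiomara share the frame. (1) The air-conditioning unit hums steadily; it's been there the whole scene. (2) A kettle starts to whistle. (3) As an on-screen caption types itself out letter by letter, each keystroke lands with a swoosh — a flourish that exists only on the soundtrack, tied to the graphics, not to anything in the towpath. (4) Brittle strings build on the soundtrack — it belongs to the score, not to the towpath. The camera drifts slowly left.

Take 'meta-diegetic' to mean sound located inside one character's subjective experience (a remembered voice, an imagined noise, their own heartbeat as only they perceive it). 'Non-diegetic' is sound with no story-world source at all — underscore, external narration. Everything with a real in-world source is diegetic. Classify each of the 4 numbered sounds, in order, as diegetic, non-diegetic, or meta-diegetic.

diegetic, diegetic, non-diegetic, non-diegetic

(1) is diegetic: the air-conditioning unit is part of the location's real environment.
Sound (2): a kettle is a real object/event in the scene's world, so diegetic.
(3) is non-diegetic: it accompanies on-screen graphics, not anything inside the story world.
Sound (4): nothing in the towpath produces it and the characters don't hear it — pure soundtrack, so non-diegetic.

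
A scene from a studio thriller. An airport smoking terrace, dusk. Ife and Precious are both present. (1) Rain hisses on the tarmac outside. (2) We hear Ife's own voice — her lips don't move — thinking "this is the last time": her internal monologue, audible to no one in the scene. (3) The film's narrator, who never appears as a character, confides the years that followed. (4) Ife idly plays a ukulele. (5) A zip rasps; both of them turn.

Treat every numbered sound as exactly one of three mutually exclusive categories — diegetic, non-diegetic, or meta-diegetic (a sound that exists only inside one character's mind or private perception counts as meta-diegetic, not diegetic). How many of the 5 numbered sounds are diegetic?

3

(1) is diegetic: rain is part of the location's real environment.
(2) is meta-diegetic: Ife's thought-voice: a private mental sound no other character can hear.
(3) the narrator exists outside the story world, addressing only the audience → non-diegetic.
Sound (4): Ife is producing the music live, in the story world, so diegetic.
(5) the sound comes from a zip physically present in the location → diegetic.
Diegetic: (1), (4), (5) — that's 3.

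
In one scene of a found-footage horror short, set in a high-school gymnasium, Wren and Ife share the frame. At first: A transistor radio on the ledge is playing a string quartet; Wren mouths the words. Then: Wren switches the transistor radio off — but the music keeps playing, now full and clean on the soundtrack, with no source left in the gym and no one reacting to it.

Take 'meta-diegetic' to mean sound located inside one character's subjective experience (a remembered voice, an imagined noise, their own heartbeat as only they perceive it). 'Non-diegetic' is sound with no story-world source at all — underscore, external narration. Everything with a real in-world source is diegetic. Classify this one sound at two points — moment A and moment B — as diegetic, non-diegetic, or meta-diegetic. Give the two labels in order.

diegetic, non-diegetic

Moment A: a transistor radio is a real in-scene source and Wren reacts to it → diegetic.
Moment B: there is no longer any in-world source and no one can hear it — it has become underscore → non-diegetic.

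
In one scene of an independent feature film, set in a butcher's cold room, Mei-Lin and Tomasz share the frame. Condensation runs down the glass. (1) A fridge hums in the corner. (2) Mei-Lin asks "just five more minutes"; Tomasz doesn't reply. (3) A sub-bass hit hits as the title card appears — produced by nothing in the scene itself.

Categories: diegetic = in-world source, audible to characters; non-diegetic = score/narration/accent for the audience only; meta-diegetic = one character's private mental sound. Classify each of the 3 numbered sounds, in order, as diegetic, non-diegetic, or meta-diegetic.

(1) a fridge is part of the location's real environment → diegetic.
(2) is diegetic: on-screen dialogue — Mei-Lin speaks and Tomasz is there to hear.
(3) is non-diegetic: an editorial stinger — it belongs to the cut, not the story world.

diegetic, diegetic, non-diegetic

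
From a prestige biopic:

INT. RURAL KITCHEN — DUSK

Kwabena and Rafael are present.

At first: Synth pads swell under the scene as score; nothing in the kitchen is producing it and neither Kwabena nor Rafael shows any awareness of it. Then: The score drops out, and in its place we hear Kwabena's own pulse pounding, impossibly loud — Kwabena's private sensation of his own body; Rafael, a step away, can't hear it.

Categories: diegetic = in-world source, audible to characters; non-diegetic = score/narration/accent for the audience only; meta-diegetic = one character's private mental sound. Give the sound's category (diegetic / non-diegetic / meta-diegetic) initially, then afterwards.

non-diegetic, meta-diegetic

Initially: underscore with no in-world source, inaudible to the characters → non-diegetic.
Afterwards: the body sound is Kwabena's subjective perception alone — Rafael can't hear it → meta-diegetic.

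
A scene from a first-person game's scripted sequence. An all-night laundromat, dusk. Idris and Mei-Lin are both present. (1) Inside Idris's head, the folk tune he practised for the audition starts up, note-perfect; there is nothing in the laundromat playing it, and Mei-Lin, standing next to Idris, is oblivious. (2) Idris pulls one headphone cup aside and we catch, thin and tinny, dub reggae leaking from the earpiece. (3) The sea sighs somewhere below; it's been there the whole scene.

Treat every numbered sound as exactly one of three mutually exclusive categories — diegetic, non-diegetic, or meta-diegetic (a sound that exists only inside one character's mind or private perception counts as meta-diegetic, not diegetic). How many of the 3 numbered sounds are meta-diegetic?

(1) remembered music, private to Idris — Mei-Lin is oblivious because it isn't in the room → meta-diegetic.
(2) it's leaking from a physical pair of headphones in the scene → diegetic.
(3) is diegetic: the sea is part of the location's real environment.
So 1 of the 3 is meta-diegetic: (1).

1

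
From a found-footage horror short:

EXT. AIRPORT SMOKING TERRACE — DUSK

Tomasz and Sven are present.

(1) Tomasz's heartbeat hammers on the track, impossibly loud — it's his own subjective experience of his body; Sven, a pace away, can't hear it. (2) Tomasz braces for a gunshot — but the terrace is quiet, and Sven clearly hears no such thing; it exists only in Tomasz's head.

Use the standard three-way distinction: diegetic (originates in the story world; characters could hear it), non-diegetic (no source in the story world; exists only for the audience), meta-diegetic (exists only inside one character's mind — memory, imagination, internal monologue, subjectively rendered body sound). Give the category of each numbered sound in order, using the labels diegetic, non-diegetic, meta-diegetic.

(1) is meta-diegetic: a subjective body sound — Tomasz's private perception, inaudible to Sven.
(2) subjective to Tomasz: the terrace is silent and Sven hears nothing → meta-diegetic.

meta-diegetic, meta-diegetic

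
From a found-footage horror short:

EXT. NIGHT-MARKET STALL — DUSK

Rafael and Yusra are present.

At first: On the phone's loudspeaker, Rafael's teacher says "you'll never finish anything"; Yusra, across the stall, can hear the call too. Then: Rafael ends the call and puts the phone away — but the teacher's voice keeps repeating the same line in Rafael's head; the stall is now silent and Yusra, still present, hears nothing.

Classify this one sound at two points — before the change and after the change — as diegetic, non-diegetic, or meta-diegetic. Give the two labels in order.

diegetic, meta-diegetic

Before the change: the loudspeaker is an in-world source; both Rafael and Yusra hear the call → diegetic.
After the change: with the phone off, the voice continues only as Rafael's private mental replay — Yusra can't hear it → meta-diegetic.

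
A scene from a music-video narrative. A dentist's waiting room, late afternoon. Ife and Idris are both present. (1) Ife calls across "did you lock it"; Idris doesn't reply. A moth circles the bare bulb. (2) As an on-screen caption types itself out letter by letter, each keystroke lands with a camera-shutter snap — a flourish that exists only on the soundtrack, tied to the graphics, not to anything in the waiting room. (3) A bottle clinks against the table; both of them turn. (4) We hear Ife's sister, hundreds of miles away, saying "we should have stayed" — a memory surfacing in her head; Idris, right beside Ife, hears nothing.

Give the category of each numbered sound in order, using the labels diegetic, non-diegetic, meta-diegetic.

diegetic, non-diegetic, diegetic, meta-diegetic

(1) on-screen dialogue — Ife speaks and Idris is there to hear → diegetic.
(2) it accompanies on-screen graphics, not anything inside the story world → non-diegetic.
Sound (3): an in-world source (a bottle); characters could hear it, so diegetic.
(4) is meta-diegetic: a remembered line, private to Ife — not present in the room, not audible to Idris.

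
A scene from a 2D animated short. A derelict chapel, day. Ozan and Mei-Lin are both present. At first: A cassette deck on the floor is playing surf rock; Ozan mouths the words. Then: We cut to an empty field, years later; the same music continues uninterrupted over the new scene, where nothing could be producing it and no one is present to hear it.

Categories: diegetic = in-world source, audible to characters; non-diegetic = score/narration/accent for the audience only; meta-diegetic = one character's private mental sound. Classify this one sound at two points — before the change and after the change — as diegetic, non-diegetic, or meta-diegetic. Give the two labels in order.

Before the change: a cassette deck is a real in-scene source and Ozan reacts to it → diegetic.
After the change: there is no longer any in-world source and no one can hear it — it has become underscore → non-diegetic.

diegetic, non-diegetic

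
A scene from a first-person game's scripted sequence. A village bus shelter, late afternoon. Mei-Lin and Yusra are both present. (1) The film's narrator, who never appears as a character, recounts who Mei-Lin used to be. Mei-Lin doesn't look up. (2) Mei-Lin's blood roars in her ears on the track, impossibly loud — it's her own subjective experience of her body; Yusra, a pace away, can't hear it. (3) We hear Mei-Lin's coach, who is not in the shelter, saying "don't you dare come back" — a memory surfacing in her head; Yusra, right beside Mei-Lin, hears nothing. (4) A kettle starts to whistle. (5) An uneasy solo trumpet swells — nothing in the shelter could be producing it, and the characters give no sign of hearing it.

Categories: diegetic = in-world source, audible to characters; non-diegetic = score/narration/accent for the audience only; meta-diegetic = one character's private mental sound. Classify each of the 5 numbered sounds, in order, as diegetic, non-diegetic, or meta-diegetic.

non-diegetic, meta-diegetic, meta-diegetic, diegetic, non-diegetic

Sound (1): the narrator exists outside the story world, addressing only the audience, so non-diegetic.
Sound (2): it's Mei-Lin's internal bodily sensation rendered as sound; only Mei-Lin 'hears' it, so meta-diegetic.
(3) it's Mei-Lin's recollection rendered as sound; the other character can't hear it → meta-diegetic.
(4) an in-world source (a kettle); characters could hear it → diegetic.
Sound (5): nothing in the shelter produces it and the characters don't hear it — pure soundtrack, so non-diegetic.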